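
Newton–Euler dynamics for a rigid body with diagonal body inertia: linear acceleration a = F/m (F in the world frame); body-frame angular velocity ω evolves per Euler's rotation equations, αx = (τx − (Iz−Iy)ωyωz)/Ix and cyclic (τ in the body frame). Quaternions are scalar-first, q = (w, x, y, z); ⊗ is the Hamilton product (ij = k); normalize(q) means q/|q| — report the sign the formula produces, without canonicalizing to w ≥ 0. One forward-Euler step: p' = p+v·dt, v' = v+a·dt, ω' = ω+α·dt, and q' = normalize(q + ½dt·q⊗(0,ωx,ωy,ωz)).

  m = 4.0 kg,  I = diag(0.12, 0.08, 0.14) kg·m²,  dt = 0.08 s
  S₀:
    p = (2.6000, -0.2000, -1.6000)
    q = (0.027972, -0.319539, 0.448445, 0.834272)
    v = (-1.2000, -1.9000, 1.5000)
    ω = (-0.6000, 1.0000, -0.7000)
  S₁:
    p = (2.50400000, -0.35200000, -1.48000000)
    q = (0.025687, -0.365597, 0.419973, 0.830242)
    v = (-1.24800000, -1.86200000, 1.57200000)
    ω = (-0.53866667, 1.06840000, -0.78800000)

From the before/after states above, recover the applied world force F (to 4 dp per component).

F = (-2.4000, 1.9000, 3.6000)

v₁ − v₀ = (-0.04800000, 0.03800000, 0.07200000)
m·(v₁−v₀)/dt = (-2.4000, 1.9000, 3.6000)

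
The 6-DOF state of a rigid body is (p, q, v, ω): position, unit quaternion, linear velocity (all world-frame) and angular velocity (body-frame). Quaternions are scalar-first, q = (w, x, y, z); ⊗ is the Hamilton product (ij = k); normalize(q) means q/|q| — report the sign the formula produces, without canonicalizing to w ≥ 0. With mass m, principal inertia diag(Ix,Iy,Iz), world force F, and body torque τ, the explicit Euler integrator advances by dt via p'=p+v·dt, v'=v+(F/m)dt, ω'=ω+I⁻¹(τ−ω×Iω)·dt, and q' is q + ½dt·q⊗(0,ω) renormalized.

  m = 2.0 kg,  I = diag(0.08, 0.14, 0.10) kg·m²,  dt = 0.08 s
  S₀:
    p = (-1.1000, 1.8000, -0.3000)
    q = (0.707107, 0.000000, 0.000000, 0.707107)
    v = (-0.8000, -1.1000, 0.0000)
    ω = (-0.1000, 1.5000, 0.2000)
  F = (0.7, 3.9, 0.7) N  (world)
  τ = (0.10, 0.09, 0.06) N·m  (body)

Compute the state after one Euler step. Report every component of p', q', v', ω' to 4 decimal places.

precession coupling ω×(Iω) = (-0.0120, 0.0004, -0.0090)
(τ − ω×Iω)/I = (1.4000, 0.6400, 0.6900)
ω + α·dt = (0.0120, 1.5512, 0.2552)
Hamilton product q⊗(0,ω) = (-0.1414214, -1.1313712, 0.9899498, 0.1414214)
q + ½dt·q⊗(0,ω), renormalized = (0.7002, -0.0452, 0.0395, 0.7115)
linear accel F/m = (0.3500, 1.9500, 0.3500)
p' = p + v·dt = (-1.1640, 1.7120, -0.3000)
new velocity v' = (-0.7720, -0.9440, 0.0280)

p' = (-1.1640, 1.7120, -0.3000)
q' = (0.7002, -0.0452, 0.0395, 0.7115)
v' = (-0.7720, -0.9440, 0.0280)
ω' = (0.0120, 1.5512, 0.2552)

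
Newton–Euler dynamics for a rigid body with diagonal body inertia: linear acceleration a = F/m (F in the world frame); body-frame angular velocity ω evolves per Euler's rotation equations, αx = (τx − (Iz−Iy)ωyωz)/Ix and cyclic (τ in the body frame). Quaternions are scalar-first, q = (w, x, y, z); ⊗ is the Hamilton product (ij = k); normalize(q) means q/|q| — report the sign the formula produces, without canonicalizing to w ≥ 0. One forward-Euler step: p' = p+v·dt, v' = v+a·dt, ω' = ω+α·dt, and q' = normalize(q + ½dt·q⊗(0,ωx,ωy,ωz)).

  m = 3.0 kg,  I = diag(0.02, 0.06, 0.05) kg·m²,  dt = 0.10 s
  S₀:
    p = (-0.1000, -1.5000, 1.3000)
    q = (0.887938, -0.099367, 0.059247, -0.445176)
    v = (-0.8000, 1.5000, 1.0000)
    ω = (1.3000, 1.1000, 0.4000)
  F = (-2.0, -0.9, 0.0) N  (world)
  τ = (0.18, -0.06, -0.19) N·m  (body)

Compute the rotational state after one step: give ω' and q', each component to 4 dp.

ω' = (2.2220, 1.0260, -0.0944)
q' = (0.8966, -0.0159, 0.0808, -0.4351)

ω×(Iω) gyroscopic = (-0.0044, -0.0156, 0.0572)
angular accel α = (9.2200, -0.7400, -4.9440)
ω + α·dt = (2.2220, 1.0260, -0.0944)
2q̇ = q⊗(0,ω) = (0.2420758, 1.6677118, 0.4377498, 0.1688504)
q' = normalize(q + ½dt·q⊗(0,ω)) = (0.8966, -0.0159, 0.0808, -0.4351)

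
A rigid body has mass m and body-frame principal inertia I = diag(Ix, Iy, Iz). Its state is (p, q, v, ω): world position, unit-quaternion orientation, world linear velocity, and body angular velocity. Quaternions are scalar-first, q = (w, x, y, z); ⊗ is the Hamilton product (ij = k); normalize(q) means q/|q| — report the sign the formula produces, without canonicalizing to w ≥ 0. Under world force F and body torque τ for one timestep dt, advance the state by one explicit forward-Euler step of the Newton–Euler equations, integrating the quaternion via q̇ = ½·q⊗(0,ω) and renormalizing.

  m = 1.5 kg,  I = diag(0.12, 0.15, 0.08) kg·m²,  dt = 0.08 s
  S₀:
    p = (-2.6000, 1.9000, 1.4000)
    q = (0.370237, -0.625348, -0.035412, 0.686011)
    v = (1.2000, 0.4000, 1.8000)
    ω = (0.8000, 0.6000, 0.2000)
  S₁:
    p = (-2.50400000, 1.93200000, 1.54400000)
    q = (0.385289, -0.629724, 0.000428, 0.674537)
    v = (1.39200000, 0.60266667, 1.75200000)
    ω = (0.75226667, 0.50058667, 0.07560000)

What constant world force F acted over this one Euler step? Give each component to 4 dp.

F = (3.6000, 3.8000, -0.9000)

velocity change Δv = (0.19200000, 0.20266667, -0.04800000)
m·(v₁−v₀)/dt = (3.6000, 3.8000, -0.9000)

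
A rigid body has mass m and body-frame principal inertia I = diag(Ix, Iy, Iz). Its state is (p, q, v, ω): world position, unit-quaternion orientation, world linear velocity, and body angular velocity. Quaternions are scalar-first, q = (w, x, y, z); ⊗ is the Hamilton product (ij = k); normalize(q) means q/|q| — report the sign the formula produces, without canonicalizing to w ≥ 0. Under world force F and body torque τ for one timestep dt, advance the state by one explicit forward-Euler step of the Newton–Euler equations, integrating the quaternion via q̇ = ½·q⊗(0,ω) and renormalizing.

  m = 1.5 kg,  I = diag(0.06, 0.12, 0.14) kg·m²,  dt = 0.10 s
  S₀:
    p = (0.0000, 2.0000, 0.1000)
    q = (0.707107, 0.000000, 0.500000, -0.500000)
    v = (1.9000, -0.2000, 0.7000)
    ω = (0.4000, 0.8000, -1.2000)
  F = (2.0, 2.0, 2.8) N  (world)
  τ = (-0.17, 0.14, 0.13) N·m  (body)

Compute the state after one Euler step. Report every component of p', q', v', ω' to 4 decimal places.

ω×(Iω) gyroscopic = (-0.0192, 0.0384, 0.0192)
(τ − ω×Iω)/I = (-2.5133, 0.8467, 0.7914)
ω + α·dt = (0.1487, 0.8847, -1.1209)
2q̇ = q⊗(0,ω) = (-1.0000000, 0.0828428, 0.3656856, -1.0485284)
q + ½dt·q⊗(0,ω), renormalized = (0.6553, 0.0041, 0.5168, -0.5509)
p + v·dt = (0.1900, 1.9800, 0.1700)
v' = v + a·dt = (2.0333, -0.0667, 0.8867)

p' = (0.1900, 1.9800, 0.1700)
q' = (0.6553, 0.0041, 0.5168, -0.5509)
v' = (2.0333, -0.0667, 0.8867)
ω' = (0.1487, 0.8847, -1.1209)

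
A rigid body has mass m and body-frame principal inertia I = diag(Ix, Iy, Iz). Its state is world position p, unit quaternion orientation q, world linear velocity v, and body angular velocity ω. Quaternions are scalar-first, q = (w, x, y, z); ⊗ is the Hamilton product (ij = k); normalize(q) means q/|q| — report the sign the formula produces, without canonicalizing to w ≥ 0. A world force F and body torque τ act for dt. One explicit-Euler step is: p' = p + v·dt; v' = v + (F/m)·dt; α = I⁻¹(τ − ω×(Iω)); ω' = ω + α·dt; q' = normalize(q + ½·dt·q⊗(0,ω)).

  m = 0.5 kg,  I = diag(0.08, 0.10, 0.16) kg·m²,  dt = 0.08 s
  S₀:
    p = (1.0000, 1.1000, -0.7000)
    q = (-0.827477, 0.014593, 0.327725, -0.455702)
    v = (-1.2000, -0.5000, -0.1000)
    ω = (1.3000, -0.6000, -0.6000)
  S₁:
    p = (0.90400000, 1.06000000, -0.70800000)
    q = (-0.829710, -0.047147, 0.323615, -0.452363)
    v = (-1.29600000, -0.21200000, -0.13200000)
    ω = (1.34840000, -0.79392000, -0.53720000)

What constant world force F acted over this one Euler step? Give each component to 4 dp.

Δv = v₁−v₀ = (-0.09600000, 0.28800000, -0.03200000)
applied force F = (-0.6000, 1.8000, -0.2000)

F = (-0.6000, 1.8000, -0.2000)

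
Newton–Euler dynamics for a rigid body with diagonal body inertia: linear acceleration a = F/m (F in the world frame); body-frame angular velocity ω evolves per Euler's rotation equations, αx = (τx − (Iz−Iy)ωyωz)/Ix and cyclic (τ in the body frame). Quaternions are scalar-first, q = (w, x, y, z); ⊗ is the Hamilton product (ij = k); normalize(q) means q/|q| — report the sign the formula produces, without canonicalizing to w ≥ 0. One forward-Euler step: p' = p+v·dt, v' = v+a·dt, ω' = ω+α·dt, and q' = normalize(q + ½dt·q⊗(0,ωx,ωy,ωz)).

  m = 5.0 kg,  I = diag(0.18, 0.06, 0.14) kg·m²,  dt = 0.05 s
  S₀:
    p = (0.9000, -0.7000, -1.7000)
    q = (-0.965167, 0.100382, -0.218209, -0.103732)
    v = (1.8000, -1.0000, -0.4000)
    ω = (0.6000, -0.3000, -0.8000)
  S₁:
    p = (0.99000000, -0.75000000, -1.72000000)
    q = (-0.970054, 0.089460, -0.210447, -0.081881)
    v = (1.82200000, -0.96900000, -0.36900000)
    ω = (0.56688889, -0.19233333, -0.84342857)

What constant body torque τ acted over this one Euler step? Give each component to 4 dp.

τ = (-0.1000, 0.1100, -0.1000)

ω₁ − ω₀ = (-0.03311111, 0.10766667, -0.04342857)
τ = I·(Δω/dt) + ω₀×(Iω₀) = (-0.1000, 0.1100, -0.1000)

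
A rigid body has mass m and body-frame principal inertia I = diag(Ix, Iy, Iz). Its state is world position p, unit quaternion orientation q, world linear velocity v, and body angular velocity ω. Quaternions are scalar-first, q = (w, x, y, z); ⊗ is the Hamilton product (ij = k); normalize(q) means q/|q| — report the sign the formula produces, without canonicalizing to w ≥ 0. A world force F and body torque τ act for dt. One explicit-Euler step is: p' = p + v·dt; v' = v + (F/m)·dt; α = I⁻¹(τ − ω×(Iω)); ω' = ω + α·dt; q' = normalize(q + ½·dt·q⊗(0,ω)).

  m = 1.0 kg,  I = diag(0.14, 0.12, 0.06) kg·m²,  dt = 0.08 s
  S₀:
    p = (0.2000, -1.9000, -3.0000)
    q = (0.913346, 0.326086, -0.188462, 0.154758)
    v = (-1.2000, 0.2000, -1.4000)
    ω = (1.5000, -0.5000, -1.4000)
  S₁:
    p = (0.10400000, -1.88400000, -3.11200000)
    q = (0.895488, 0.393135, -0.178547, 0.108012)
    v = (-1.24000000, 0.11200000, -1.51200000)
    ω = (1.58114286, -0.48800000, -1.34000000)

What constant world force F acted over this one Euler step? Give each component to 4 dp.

F = (-0.5000, -1.1000, -1.4000)

Δv = v₁−v₀ = (-0.04000000, -0.08800000, -0.11200000)
F = m·Δv/dt = (-0.5000, -1.1000, -1.4000)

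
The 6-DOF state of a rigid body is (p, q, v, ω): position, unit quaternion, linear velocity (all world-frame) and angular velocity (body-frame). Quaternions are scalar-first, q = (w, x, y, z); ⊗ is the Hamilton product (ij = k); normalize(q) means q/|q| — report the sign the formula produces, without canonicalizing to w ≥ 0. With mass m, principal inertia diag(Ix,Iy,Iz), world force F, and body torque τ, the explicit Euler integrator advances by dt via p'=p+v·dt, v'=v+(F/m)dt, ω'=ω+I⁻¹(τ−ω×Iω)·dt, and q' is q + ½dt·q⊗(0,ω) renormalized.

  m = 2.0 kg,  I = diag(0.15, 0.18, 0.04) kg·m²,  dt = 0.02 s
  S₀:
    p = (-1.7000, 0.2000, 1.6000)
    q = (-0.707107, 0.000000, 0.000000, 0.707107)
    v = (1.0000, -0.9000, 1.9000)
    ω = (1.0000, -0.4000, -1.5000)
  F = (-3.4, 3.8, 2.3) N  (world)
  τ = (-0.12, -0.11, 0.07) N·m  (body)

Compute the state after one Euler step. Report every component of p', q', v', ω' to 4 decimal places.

ω×(Iω) gyroscopic = (-0.0840, -0.1650, -0.0120)
α = I⁻¹(τ − ω×Iω) = (-0.2400, 0.3056, 2.0500)
ω' = ω + α·dt = (0.9952, -0.3939, -1.4590)
2q̇ = q⊗(0,ω) = (1.0606605, -0.4242642, 0.9899498, 1.0606605)
updated quaternion q' = (-0.6964, -0.0042, 0.0099, 0.7176)
a = F/m = (-1.7000, 1.9000, 1.1500)
new position p' = (-1.6800, 0.1820, 1.6380)
new velocity v' = (0.9660, -0.8620, 1.9230)

p' = (-1.6800, 0.1820, 1.6380)
q' = (-0.6964, -0.0042, 0.0099, 0.7176)
v' = (0.9660, -0.8620, 1.9230)
ω' = (0.9952, -0.3939, -1.4590)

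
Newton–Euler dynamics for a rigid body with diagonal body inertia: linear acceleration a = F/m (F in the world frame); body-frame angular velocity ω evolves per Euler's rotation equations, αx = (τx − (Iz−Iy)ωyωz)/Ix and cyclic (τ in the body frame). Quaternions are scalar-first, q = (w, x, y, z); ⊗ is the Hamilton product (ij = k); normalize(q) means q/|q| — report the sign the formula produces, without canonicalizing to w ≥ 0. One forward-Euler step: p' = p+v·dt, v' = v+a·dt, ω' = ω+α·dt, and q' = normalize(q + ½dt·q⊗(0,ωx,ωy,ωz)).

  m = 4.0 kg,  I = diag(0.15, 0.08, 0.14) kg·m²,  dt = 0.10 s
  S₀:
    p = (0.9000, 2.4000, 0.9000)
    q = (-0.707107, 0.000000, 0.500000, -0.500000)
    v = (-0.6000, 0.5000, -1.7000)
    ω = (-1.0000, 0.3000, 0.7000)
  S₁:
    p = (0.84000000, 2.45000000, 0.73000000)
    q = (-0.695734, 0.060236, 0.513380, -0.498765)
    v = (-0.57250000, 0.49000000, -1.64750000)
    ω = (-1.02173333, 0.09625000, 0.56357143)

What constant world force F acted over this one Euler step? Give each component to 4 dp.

F = (1.1000, -0.4000, 2.1000)

v₁ − v₀ = (0.02750000, -0.01000000, 0.05250000)
applied force F = (1.1000, -0.4000, 2.1000)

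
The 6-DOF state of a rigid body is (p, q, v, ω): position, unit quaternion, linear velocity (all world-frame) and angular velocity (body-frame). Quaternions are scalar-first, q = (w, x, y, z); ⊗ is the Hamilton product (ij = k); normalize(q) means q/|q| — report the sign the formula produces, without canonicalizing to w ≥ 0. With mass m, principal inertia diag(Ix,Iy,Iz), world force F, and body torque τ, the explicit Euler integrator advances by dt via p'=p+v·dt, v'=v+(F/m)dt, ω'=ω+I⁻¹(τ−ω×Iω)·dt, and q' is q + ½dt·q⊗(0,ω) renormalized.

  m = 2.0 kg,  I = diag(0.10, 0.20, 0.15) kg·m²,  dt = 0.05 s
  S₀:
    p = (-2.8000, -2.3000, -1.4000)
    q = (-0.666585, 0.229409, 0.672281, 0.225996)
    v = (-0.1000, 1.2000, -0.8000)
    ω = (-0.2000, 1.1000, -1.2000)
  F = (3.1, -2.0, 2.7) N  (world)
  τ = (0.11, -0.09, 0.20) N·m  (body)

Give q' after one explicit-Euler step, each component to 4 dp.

2q̇ = q⊗(0,ω) = (-0.4224321, -0.9220158, -0.5031519, 1.1867081)
q + ½dt·q⊗(0,ω), renormalized = (-0.6766, 0.2062, 0.6591, 0.2554)

q' = (-0.6766, 0.2062, 0.6591, 0.2554)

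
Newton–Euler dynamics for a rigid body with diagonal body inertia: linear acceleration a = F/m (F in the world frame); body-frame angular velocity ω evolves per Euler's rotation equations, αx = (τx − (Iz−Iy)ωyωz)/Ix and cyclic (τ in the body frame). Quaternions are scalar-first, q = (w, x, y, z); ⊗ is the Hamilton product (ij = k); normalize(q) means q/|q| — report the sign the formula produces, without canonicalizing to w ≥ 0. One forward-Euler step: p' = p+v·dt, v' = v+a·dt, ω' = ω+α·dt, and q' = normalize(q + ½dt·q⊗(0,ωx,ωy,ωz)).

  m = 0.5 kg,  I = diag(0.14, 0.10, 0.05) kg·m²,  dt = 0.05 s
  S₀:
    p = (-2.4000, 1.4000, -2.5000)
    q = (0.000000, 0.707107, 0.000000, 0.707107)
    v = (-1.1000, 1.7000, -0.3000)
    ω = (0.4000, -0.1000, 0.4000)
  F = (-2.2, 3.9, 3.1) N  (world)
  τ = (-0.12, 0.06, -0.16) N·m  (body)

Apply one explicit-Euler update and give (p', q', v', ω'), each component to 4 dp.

p' = (-2.4550, 1.4850, -2.5150)
q' = (-0.0141, 0.7088, 0.0000, 0.7053)
v' = (-1.3200, 2.0900, 0.0100)
ω' = (0.3564, -0.0772, 0.2384)

linear accel F/m = (-4.4000, 7.8000, 6.2000)
new position p' = (-2.4550, 1.4850, -2.5150)
v' = v + a·dt = (-1.3200, 2.0900, 0.0100)
gyro term ω×Iω = (0.0020, 0.0144, 0.0016)
α = I⁻¹(τ − ω×Iω) = (-0.8714, 0.4560, -3.2320)
ω' = ω + α·dt = (0.3564, -0.0772, 0.2384)
2q̇ = q⊗(0,ω) = (-0.5656856, 0.0707107, 0.0000000, -0.0707107)
q + ½dt·q⊗(0,ω), renormalized = (-0.0141, 0.7088, 0.0000, 0.7053)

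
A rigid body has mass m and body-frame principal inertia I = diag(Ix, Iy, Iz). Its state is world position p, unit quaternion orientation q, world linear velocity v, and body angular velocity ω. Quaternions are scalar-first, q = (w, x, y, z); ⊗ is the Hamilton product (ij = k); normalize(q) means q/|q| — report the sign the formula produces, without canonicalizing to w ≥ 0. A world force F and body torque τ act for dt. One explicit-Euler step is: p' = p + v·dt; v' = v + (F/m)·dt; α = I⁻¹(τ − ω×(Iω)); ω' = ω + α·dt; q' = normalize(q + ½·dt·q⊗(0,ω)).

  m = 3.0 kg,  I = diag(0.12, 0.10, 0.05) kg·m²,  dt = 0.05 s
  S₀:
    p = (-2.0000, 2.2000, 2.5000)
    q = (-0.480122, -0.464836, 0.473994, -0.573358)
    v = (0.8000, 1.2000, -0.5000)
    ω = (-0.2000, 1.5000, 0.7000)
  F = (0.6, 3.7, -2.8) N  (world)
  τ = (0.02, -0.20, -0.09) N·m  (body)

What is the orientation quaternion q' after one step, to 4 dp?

q' = (-0.4898, -0.4323, 0.4666, -0.5963)

2q̇ = q⊗(0,ω) = (-0.4026076, 1.2878572, -0.2801262, -0.9385406)
updated quaternion q' = (-0.4898, -0.4323, 0.4666, -0.5963)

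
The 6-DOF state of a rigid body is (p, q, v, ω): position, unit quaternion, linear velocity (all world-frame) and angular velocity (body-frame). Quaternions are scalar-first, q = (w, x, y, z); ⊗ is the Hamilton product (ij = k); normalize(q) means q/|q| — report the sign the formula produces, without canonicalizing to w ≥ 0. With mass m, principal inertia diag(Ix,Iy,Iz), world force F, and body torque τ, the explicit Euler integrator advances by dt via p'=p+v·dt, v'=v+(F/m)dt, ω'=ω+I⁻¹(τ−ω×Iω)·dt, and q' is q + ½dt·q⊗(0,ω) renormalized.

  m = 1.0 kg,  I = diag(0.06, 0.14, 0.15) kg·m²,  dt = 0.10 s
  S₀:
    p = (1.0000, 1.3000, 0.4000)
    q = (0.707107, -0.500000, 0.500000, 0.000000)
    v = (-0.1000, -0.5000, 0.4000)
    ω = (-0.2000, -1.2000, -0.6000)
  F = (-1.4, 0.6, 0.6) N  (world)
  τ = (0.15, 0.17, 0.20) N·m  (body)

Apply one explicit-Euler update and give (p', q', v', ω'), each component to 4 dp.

p' = (0.9900, 1.2500, 0.4400)
q' = (0.7304, -0.5209, 0.4416, 0.0138)
v' = (-0.2400, -0.4400, 0.4600)
ω' = (0.0380, -1.0709, -0.4795)

angular accel α = (2.3800, 1.2914, 1.2053)
new body rate ω' = (0.0380, -1.0709, -0.4795)
Hamilton product q⊗(0,ω) = (0.5000000, -0.4414214, -1.1485284, 0.2757358)
q + ½dt·q⊗(0,ω), renormalized = (0.7304, -0.5209, 0.4416, 0.0138)
linear accel F/m = (-1.4000, 0.6000, 0.6000)
p' = p + v·dt = (0.9900, 1.2500, 0.4400)
v' = v + a·dt = (-0.2400, -0.4400, 0.4600)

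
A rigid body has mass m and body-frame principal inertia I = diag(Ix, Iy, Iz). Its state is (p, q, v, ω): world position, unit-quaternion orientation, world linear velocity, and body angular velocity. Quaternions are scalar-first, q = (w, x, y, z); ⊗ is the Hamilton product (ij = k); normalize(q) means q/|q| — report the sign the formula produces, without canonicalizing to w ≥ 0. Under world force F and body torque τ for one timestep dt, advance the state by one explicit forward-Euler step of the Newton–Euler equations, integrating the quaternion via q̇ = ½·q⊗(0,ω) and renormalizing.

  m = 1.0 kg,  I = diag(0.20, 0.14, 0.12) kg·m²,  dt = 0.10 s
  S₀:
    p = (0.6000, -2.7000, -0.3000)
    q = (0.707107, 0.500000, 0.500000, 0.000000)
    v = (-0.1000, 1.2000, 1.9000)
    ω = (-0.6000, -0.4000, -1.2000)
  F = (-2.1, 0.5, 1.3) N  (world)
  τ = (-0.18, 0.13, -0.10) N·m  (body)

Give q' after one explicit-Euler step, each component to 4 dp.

q' = (0.7303, 0.4477, 0.5146, -0.0373)

2q̇ = q⊗(0,ω) = (0.5000000, -1.0242642, 0.3171572, -0.7485284)
q' = normalize(q + ½dt·q⊗(0,ω)) = (0.7303, 0.4477, 0.5146, -0.0373)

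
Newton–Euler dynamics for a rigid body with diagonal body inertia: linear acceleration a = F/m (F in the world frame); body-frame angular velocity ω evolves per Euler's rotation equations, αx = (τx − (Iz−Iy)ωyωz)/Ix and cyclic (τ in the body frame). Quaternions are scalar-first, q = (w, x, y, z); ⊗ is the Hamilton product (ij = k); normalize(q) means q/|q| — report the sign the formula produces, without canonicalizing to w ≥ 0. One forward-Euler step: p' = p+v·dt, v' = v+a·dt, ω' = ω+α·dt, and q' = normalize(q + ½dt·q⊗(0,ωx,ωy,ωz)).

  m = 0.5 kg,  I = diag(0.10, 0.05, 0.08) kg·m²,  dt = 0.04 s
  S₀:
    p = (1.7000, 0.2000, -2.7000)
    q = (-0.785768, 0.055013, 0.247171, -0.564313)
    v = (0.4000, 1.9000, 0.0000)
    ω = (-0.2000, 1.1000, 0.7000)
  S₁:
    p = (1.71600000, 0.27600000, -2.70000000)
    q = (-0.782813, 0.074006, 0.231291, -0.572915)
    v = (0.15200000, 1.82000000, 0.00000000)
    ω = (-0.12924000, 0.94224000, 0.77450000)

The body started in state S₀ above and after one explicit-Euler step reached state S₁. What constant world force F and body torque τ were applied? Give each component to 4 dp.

v₁ − v₀ = (-0.24800000, -0.08000000, 0.00000000)
m·(v₁−v₀)/dt = (-3.1000, -1.0000, 0.0000)
Δω = ω₁−ω₀ = (0.07076000, -0.15776000, 0.07450000)
applied torque τ = (0.2000, -0.2000, 0.1600)

F = (-3.1000, -1.0000, 0.0000)
τ = (0.2000, -0.2000, 0.1600)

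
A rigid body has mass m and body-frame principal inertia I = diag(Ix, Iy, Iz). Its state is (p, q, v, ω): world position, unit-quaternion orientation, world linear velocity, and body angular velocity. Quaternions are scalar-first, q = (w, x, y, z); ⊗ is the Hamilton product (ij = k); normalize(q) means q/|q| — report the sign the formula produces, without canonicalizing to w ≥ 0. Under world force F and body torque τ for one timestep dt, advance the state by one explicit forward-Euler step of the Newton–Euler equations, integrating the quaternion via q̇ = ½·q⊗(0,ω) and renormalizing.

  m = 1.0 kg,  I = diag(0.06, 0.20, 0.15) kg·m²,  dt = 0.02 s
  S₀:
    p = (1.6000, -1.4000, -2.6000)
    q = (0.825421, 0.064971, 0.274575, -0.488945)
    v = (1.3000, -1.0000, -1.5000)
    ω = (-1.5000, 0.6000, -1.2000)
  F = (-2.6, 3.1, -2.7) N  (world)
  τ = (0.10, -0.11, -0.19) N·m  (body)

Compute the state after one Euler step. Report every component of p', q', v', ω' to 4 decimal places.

a = (-2.6000, 3.1000, -2.7000)
p + v·dt = (1.6260, -1.4200, -2.6300)
new velocity v' = (1.2480, -0.9380, -1.5540)
ω×(Iω) gyroscopic = (0.0360, -0.1620, -0.1260)
α = I⁻¹(τ − ω×Iω) = (1.0667, 0.2600, -0.4267)
ω + α·dt = (-1.4787, 0.6052, -1.2085)
2q̇ = q⊗(0,ω) = (-0.6540225, -1.2742545, 1.3066353, -0.5396601)
q' = normalize(q + ½dt·q⊗(0,ω)) = (0.8187, 0.0522, 0.2876, -0.4942)

p' = (1.6260, -1.4200, -2.6300)
q' = (0.8187, 0.0522, 0.2876, -0.4942)
v' = (1.2480, -0.9380, -1.5540)
ω' = (-1.4787, 0.6052, -1.2085)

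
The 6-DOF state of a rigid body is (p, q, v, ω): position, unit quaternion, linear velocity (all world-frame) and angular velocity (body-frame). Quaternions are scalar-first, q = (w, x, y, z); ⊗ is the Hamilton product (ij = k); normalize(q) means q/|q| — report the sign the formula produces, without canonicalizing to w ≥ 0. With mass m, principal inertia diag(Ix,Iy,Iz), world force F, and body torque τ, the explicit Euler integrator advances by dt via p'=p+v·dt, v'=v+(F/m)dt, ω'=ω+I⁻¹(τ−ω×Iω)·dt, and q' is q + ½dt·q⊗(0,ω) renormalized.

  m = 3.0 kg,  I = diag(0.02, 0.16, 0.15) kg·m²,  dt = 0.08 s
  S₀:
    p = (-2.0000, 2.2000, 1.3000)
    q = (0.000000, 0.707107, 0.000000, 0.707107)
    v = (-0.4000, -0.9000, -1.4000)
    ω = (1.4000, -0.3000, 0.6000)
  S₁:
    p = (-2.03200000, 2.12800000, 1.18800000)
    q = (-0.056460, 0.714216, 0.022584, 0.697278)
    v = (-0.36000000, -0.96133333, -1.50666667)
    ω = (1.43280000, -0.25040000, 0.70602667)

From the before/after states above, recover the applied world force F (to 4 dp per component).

F = (1.5000, -2.3000, -4.0000)

v₁ − v₀ = (0.04000000, -0.06133333, -0.10666667)
m·(v₁−v₀)/dt = (1.5000, -2.3000, -4.0000)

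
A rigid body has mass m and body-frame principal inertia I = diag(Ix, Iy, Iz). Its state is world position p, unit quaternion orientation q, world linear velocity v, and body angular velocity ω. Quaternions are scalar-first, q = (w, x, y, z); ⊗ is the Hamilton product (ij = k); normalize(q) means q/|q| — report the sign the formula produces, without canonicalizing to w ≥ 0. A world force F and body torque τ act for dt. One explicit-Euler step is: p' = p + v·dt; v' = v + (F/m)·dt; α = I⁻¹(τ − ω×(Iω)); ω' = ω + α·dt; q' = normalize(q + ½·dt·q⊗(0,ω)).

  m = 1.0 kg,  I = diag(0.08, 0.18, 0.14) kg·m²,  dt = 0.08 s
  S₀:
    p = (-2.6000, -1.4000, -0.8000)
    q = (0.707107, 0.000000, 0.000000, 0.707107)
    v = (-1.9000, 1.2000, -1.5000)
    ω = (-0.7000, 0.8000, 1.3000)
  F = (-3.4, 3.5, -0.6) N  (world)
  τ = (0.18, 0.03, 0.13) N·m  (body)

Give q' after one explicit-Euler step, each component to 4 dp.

q' = (0.6688, -0.0423, 0.0028, 0.7422)

2q̇ = q⊗(0,ω) = (-0.9192391, -1.0606605, 0.0707107, 0.9192391)
updated quaternion q' = (0.6688, -0.0423, 0.0028, 0.7422)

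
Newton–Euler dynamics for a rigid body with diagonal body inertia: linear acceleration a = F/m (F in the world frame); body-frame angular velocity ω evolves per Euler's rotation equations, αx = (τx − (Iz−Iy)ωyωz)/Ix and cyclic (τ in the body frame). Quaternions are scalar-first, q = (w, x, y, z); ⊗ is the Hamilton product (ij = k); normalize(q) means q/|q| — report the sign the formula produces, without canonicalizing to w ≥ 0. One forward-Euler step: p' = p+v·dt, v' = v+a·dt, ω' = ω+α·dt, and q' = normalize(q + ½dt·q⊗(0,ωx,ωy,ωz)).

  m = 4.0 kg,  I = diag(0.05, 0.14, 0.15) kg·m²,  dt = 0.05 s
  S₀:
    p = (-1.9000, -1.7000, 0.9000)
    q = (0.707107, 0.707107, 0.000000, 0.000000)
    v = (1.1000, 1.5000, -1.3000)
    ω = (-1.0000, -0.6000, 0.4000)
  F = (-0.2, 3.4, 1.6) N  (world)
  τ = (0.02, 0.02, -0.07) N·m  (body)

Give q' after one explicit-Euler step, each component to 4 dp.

q⊗(0,ω) = (0.7071070, -0.7071070, -0.7071070, -0.1414214)
q' = normalize(q + ½dt·q⊗(0,ω)) = (0.7244, 0.6891, -0.0177, -0.0035)

q' = (0.7244, 0.6891, -0.0177, -0.0035)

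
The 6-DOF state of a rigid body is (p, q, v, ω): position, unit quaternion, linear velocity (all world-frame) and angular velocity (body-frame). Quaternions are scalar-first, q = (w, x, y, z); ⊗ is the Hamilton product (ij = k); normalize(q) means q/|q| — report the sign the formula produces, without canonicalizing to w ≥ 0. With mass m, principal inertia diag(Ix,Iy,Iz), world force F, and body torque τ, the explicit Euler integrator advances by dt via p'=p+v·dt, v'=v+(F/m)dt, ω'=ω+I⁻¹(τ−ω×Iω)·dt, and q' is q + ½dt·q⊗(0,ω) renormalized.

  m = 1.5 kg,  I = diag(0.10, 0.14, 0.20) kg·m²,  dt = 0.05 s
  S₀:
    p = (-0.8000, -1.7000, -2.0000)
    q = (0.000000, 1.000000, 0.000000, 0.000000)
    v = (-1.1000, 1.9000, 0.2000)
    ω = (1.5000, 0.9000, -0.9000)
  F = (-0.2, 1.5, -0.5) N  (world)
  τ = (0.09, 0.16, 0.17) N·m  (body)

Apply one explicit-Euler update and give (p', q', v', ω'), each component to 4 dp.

p' = p + v·dt = (-0.8550, -1.6050, -1.9900)
v + (F/m)dt = (-1.1067, 1.9500, 0.1833)
gyro term ω×Iω = (-0.0486, 0.1350, 0.0540)
angular accel α = (1.3860, 0.1786, 0.5800)
ω' = ω + α·dt = (1.5693, 0.9089, -0.8710)
q⊗(0,ω) = (-1.5000000, 0.0000000, 0.9000000, 0.9000000)
updated quaternion q' = (-0.0375, 0.9988, 0.0225, 0.0225)

p' = (-0.8550, -1.6050, -1.9900)
q' = (-0.0375, 0.9988, 0.0225, 0.0225)
v' = (-1.1067, 1.9500, 0.1833)
ω' = (1.5693, 0.9089, -0.8710)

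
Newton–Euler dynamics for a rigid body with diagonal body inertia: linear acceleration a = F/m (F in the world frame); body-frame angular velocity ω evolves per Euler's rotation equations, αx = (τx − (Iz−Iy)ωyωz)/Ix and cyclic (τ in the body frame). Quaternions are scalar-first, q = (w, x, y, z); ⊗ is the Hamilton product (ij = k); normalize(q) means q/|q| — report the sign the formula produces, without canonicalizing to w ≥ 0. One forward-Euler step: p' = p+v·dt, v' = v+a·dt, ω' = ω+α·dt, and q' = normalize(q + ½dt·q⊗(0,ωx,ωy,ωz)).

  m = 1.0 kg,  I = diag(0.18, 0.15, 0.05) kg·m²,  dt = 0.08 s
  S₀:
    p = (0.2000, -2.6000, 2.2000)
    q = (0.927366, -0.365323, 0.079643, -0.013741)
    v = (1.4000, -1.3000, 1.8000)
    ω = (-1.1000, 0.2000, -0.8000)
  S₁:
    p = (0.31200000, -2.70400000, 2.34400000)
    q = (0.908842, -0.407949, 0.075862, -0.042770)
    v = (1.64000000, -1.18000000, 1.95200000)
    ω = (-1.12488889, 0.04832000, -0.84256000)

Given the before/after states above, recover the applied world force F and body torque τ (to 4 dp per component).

F = (3.0000, 1.5000, 1.9000)
τ = (-0.0400, -0.1700, -0.0200)

Δω = ω₁−ω₀ = (-0.02488889, -0.15168000, -0.04256000)
τ = I·(Δω/dt) + ω₀×(Iω₀) = (-0.0400, -0.1700, -0.0200)
v₁ − v₀ = (0.24000000, 0.12000000, 0.15200000)
m·(v₁−v₀)/dt = (3.0000, 1.5000, 1.9000)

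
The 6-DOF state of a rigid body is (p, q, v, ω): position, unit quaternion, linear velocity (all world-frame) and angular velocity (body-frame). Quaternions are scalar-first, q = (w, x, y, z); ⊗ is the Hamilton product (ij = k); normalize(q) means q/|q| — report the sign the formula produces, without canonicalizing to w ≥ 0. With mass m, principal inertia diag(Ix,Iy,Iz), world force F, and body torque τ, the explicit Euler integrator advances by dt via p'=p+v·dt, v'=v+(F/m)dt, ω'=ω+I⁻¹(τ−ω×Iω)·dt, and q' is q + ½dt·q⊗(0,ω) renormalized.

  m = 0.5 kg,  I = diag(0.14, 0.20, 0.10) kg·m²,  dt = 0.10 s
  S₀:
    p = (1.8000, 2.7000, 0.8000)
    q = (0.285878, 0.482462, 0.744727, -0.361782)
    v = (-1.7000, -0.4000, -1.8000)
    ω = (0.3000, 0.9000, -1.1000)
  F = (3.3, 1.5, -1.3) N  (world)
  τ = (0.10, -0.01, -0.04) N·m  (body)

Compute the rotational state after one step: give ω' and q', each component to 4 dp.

ω×(Iω) gyroscopic = (0.0990, -0.0132, 0.0162)
α = I⁻¹(τ − ω×Iω) = (0.0071, 0.0160, -0.5620)
new body rate ω' = (0.3007, 0.9016, -1.1562)
2q̇ = q⊗(0,ω) = (-1.2129531, -0.4078325, 0.6794638, -0.1036681)
q' = normalize(q + ½dt·q⊗(0,ω)) = (0.2246, 0.4609, 0.7767, -0.3660)

ω' = (0.3007, 0.9016, -1.1562)
q' = (0.2246, 0.4609, 0.7767, -0.3660)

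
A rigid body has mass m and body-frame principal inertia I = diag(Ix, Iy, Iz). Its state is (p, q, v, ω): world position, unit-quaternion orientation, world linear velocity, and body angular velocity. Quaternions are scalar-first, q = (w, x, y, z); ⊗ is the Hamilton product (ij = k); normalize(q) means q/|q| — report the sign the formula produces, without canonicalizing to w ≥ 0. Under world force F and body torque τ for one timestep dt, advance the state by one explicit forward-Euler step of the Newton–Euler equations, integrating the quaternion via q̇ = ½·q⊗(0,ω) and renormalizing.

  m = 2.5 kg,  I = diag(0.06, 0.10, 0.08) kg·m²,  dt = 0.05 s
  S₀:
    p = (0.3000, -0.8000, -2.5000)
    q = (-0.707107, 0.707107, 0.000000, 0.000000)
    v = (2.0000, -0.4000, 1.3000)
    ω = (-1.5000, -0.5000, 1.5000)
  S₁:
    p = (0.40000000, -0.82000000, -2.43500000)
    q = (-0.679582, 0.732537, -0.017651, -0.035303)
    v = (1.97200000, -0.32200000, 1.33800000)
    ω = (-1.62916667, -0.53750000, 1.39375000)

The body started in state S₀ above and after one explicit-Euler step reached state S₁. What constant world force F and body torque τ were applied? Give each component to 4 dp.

F = (-1.4000, 3.9000, 1.9000)
τ = (-0.1400, -0.0300, -0.1400)

rate change Δω = (-0.12916667, -0.03750000, -0.10625000)
precession coupling = (0.0150, 0.0450, 0.0300)
τ = I·(Δω/dt) + ω₀×(Iω₀) = (-0.1400, -0.0300, -0.1400)
Δv = v₁−v₀ = (-0.02800000, 0.07800000, 0.03800000)
m·(v₁−v₀)/dt = (-1.4000, 3.9000, 1.9000)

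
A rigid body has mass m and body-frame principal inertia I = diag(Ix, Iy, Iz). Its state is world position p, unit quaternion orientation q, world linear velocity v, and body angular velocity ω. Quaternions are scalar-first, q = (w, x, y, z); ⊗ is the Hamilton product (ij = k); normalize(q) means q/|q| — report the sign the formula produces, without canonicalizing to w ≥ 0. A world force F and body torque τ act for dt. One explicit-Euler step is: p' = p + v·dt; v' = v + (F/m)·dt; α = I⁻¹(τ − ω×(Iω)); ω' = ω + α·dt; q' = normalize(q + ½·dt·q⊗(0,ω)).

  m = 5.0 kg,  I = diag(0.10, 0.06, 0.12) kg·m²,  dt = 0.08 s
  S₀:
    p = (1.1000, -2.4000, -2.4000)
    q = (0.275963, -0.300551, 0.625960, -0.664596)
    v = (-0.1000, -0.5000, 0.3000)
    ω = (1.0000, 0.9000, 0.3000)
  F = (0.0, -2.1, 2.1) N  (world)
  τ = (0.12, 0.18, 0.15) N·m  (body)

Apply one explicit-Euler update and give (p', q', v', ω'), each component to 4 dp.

a = F/m = (0.0000, -0.4200, 0.4200)
new position p' = (1.0920, -2.4400, -2.3760)
v + (F/m)dt = (-0.1000, -0.5336, 0.3336)
gyro term ω×Iω = (0.0162, -0.0060, -0.0360)
angular accel α = (1.0380, 3.1000, 1.5500)
ω' = ω + α·dt = (1.0830, 1.1480, 0.4240)
2q̇ = q⊗(0,ω) = (-0.0634342, 1.0618874, -0.3260640, -0.8136670)
q + ½dt·q⊗(0,ω), renormalized = (0.2730, -0.2577, 0.6120, -0.6961)

p' = (1.0920, -2.4400, -2.3760)
q' = (0.2730, -0.2577, 0.6120, -0.6961)
v' = (-0.1000, -0.5336, 0.3336)
ω' = (1.0830, 1.1480, 0.4240)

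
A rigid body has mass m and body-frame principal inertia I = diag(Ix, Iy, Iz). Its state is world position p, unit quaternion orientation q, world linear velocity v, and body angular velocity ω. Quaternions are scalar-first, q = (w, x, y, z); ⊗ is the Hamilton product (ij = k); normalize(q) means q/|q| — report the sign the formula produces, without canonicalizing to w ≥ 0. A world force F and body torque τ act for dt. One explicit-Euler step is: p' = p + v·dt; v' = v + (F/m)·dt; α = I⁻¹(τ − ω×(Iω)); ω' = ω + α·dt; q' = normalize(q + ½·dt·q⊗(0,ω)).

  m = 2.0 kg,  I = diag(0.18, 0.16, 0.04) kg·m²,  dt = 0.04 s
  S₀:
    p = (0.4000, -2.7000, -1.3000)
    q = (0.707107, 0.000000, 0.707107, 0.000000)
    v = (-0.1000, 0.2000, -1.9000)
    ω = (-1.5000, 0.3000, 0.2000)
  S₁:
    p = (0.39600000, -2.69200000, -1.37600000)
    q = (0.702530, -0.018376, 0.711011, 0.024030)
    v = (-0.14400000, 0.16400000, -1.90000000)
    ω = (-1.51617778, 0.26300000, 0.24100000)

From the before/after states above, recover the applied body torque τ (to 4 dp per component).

rate change Δω = (-0.01617778, -0.03700000, 0.04100000)
precession coupling = (-0.0072, -0.0420, 0.0090)
I·α + gyro = (-0.0800, -0.1900, 0.0500)

τ = (-0.0800, -0.1900, 0.0500)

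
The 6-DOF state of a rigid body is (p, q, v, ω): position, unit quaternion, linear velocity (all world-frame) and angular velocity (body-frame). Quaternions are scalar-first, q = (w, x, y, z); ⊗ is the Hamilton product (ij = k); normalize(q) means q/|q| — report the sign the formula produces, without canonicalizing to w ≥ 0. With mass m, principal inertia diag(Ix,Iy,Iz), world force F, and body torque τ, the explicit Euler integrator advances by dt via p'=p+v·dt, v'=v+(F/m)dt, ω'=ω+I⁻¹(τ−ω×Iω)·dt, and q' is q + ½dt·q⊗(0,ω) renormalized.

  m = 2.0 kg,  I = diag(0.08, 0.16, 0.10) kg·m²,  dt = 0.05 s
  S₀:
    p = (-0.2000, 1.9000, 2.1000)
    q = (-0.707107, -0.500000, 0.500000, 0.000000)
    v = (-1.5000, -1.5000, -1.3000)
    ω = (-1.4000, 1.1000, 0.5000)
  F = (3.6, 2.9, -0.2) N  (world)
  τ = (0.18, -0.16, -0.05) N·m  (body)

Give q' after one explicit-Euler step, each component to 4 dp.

q' = (-0.7376, -0.4685, 0.4863, -0.0051)

q⊗(0,ω) = (-1.2500000, 1.2399498, -0.5278177, -0.2035535)
q' = normalize(q + ½dt·q⊗(0,ω)) = (-0.7376, -0.4685, 0.4863, -0.0051)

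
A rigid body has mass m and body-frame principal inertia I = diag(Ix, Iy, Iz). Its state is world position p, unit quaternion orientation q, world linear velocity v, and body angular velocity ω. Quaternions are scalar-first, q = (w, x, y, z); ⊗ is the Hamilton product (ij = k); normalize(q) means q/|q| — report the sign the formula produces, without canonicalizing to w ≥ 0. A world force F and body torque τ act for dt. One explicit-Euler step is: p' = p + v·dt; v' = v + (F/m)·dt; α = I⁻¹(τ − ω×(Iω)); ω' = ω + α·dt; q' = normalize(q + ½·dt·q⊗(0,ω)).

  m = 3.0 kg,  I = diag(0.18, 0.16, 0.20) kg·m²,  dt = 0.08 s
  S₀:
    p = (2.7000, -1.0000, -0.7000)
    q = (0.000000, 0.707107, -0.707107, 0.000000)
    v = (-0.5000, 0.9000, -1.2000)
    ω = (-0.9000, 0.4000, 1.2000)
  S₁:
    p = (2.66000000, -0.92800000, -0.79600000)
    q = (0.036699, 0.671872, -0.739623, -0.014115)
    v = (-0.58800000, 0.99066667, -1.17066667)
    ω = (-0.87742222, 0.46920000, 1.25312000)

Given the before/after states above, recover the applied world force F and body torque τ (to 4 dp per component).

F = (-3.3000, 3.4000, 1.1000)
τ = (0.0700, 0.1600, 0.1400)

Δv = v₁−v₀ = (-0.08800000, 0.09066667, 0.02933333)
applied force F = (-3.3000, 3.4000, 1.1000)
Δω = ω₁−ω₀ = (0.02257778, 0.06920000, 0.05312000)
ω₀×(Iω₀) = (0.0192, 0.0216, 0.0072)
applied torque τ = (0.0700, 0.1600, 0.1400)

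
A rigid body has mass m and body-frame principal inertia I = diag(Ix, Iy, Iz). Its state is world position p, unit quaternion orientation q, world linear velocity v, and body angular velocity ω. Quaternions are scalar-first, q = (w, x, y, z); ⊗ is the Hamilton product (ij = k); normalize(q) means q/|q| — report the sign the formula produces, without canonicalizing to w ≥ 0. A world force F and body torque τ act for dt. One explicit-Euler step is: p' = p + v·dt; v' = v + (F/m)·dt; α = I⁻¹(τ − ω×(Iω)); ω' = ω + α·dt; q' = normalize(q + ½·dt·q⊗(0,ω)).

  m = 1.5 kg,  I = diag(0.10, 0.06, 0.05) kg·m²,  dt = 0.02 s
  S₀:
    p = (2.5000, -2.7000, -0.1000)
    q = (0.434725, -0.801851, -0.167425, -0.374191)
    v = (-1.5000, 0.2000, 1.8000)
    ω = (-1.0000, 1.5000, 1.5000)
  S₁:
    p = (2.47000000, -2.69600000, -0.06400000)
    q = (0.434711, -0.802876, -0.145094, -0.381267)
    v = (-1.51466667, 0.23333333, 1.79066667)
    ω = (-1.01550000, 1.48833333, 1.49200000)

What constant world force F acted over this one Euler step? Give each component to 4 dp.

Δv = v₁−v₀ = (-0.01466667, 0.03333333, -0.00933333)
F = m·Δv/dt = (-1.1000, 2.5000, -0.7000)

F = (-1.1000, 2.5000, -0.7000)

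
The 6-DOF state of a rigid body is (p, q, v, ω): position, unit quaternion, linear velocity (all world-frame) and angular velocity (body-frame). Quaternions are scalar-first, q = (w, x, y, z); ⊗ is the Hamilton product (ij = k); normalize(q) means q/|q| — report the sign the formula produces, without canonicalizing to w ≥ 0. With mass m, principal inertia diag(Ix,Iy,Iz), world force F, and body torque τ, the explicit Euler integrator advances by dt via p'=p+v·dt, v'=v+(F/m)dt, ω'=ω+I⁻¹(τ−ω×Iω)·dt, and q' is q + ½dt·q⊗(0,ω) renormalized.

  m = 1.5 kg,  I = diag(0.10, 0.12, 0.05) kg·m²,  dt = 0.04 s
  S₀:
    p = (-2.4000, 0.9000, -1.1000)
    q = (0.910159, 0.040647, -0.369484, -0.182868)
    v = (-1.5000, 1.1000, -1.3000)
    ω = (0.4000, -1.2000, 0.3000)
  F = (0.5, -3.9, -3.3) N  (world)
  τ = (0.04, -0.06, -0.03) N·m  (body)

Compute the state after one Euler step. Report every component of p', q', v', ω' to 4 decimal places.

p' = (-2.4600, 0.9440, -1.1520)
q' = (0.9018, 0.0413, -0.3929, -0.1754)
v' = (-1.4867, 0.9960, -1.3880)
ω' = (0.4059, -1.2220, 0.2837)

linear accel F/m = (0.3333, -2.6000, -2.2000)
p' = p + v·dt = (-2.4600, 0.9440, -1.1520)
v + (F/m)dt = (-1.4867, 0.9960, -1.3880)
angular accel α = (0.1480, -0.5500, -0.4080)
ω' = ω + α·dt = (0.4059, -1.2220, 0.2837)
2q̇ = q⊗(0,ω) = (-0.4047792, 0.0337768, -1.1775321, 0.3720649)
q + ½dt·q⊗(0,ω), renormalized = (0.9018, 0.0413, -0.3929, -0.1754)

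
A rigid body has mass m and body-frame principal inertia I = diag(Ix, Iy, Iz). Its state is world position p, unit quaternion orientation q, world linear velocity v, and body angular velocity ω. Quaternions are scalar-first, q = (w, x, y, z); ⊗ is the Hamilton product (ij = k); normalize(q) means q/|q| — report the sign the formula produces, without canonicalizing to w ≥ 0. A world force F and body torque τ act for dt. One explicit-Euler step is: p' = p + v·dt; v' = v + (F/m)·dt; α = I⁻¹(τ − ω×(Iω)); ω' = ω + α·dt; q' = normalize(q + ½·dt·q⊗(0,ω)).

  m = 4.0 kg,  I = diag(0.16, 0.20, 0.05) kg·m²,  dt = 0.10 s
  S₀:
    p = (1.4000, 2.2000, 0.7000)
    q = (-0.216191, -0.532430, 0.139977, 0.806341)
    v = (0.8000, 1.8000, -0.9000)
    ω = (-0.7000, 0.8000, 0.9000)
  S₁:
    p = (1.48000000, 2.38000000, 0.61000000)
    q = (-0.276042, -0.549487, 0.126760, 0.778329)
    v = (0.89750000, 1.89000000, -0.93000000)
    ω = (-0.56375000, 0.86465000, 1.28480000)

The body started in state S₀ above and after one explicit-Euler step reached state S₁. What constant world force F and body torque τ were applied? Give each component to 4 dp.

F = (3.9000, 3.6000, -1.2000)
τ = (0.1100, 0.0600, 0.1700)

velocity change Δv = (0.09750000, 0.09000000, -0.03000000)
m·(v₁−v₀)/dt = (3.9000, 3.6000, -1.2000)
rate change Δω = (0.13625000, 0.06465000, 0.38480000)
gyro term ω₀×Iω₀ = (-0.1080, -0.0693, -0.0224)
applied torque τ = (0.1100, 0.0600, 0.1700)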